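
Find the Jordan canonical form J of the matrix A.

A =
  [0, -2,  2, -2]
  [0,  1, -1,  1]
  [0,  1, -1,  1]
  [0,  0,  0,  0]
J_2(0) ⊕ J_1(0) ⊕ J_1(0)

The characteristic polynomial is
  det(x·I − A) = x^4

Eigenvalues and multiplicities (the geometric multiplicity of λ is n − rank(A − λI), which equals the number of Jordan blocks for λ):
  λ = 0: algebraic multiplicity = 4, geometric multiplicity = 3

Determining the block sizes for each eigenvalue:
  λ = 0: 3 blocks summing to 4 forces exactly one block of size 2 and the rest size 1 → block sizes [2, 1, 1]

Assembling the blocks gives a Jordan form
J =
  [0, 1, 0, 0]
  [0, 0, 0, 0]
  [0, 0, 0, 0]
  [0, 0, 0, 0]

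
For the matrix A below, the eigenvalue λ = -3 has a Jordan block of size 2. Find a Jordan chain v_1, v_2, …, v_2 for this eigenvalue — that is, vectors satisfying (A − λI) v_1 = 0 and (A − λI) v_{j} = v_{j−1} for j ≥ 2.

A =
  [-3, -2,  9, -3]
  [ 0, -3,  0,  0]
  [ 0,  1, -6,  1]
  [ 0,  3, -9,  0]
A Jordan chain for λ = -3 of length 2:
v_1 = (-2, 0, 1, 3)ᵀ
v_2 = (0, 1, 0, 0)ᵀ

Let N = A − (-3)·I. We want v_2 with N^2 v_2 = 0 but N^1 v_2 ≠ 0; then v_{j-1} := N · v_j for j = 2, …, 2.

Pick v_2 = (0, 1, 0, 0)ᵀ.
Then v_1 = N · v_2 = (-2, 0, 1, 3)ᵀ.

Sanity check: (A − (-3)·I) v_1 = (0, 0, 0, 0)ᵀ = 0. ✓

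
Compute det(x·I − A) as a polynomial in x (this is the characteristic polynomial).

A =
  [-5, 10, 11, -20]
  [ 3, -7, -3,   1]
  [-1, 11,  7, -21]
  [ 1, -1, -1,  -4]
x^4 + 9*x^3 - 15*x^2 - 325*x - 750

Expanding det(x·I − A) (e.g. by cofactor expansion or by noting that A is similar to its Jordan form J, which has the same characteristic polynomial as A) gives
  χ_A(x) = x^4 + 9*x^3 - 15*x^2 - 325*x - 750
which factors as (x - 6)*(x + 5)^3. The eigenvalues (with algebraic multiplicities) are λ = -5 with multiplicity 3, λ = 6 with multiplicity 1.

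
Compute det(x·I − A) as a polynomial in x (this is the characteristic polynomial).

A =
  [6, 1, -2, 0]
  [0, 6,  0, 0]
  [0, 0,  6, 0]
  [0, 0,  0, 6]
x^4 - 24*x^3 + 216*x^2 - 864*x + 1296

Expanding det(x·I − A) (e.g. by cofactor expansion or by noting that A is similar to its Jordan form J, which has the same characteristic polynomial as A) gives
  χ_A(x) = x^4 - 24*x^3 + 216*x^2 - 864*x + 1296
which factors as (x - 6)^4. The eigenvalues (with algebraic multiplicities) are λ = 6 with multiplicity 4.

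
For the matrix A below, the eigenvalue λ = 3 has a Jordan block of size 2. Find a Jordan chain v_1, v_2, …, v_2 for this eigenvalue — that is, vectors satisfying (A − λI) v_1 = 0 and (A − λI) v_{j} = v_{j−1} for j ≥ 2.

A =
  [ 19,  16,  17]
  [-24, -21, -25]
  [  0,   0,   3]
A Jordan chain for λ = 3 of length 2:
v_1 = (-1, 1, 0)ᵀ
v_2 = (1, 0, -1)ᵀ

Let N = A − (3)·I. We want v_2 with N^2 v_2 = 0 but N^1 v_2 ≠ 0; then v_{j-1} := N · v_j for j = 2, …, 2.

Pick v_2 = (1, 0, -1)ᵀ.
Then v_1 = N · v_2 = (-1, 1, 0)ᵀ.

Sanity check: (A − (3)·I) v_1 = (0, 0, 0)ᵀ = 0. ✓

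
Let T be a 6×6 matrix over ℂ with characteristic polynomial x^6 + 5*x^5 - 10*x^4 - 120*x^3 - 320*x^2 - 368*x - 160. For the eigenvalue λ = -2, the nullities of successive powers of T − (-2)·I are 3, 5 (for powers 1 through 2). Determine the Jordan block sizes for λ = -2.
Block sizes for λ = -2: [2, 2, 1]

From the dimensions of kernels of powers, the number of Jordan blocks of size at least j is d_j − d_{j−1} where d_j = dim ker(N^j) (with d_0 = 0). Computing the differences gives [3, 2].
The number of blocks of size exactly k is (#blocks of size ≥ k) − (#blocks of size ≥ k + 1), so the partition is: 1 block(s) of size 1, 2 block(s) of size 2.
In nonincreasing order the block sizes are [2, 2, 1].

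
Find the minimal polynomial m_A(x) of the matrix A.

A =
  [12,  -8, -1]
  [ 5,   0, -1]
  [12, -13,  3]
x^3 - 15*x^2 + 75*x - 125

The characteristic polynomial is χ_A(x) = (x - 5)^3, so the eigenvalues are known. The minimal polynomial is
  m_A(x) = Π_λ (x − λ)^{k_λ}
where k_λ is the size of the *largest* Jordan block for λ (equivalently, the smallest k with (A − λI)^k v = 0 for every generalised eigenvector v of λ).

  λ = 5: largest Jordan block has size 3, contributing (x − 5)^3

So m_A(x) = (x - 5)^3 = x^3 - 15*x^2 + 75*x - 125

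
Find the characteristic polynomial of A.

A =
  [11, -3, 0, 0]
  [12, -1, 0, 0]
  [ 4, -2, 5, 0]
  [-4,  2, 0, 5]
x^4 - 20*x^3 + 150*x^2 - 500*x + 625

Expanding det(x·I − A) (e.g. by cofactor expansion or by noting that A is similar to its Jordan form J, which has the same characteristic polynomial as A) gives
  χ_A(x) = x^4 - 20*x^3 + 150*x^2 - 500*x + 625
which factors as (x - 5)^4. The eigenvalues (with algebraic multiplicities) are λ = 5 with multiplicity 4.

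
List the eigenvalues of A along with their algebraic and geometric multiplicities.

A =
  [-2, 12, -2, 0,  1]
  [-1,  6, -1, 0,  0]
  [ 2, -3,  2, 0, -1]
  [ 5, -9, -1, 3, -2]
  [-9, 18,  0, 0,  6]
λ = 3: alg = 5, geom = 3

Step 1 — factor the characteristic polynomial to read off the algebraic multiplicities:
  χ_A(x) = (x - 3)^5

Step 2 — compute geometric multiplicities via the rank-nullity identity g(λ) = n − rank(A − λI):
  rank(A − (3)·I) = 2, so dim ker(A − (3)·I) = n − 2 = 3

Summary:
  λ = 3: algebraic multiplicity = 5, geometric multiplicity = 3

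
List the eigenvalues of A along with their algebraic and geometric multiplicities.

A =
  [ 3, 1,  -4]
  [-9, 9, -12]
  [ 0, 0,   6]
λ = 6: alg = 3, geom = 2

Step 1 — factor the characteristic polynomial to read off the algebraic multiplicities:
  χ_A(x) = (x - 6)^3

Step 2 — compute geometric multiplicities via the rank-nullity identity g(λ) = n − rank(A − λI):
  rank(A − (6)·I) = 1, so dim ker(A − (6)·I) = n − 1 = 2

Summary:
  λ = 6: algebraic multiplicity = 3, geometric multiplicity = 2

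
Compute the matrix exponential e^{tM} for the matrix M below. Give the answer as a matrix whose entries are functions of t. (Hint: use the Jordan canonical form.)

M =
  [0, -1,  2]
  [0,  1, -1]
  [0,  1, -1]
e^{tM} =
  [1, t^2/2 - t, -t^2/2 + 2*t]
  [0, t + 1, -t]
  [0, t, 1 - t]

Strategy: write M = P · J · P⁻¹ where J is a Jordan canonical form, so e^{tM} = P · e^{tJ} · P⁻¹, and e^{tJ} can be computed block-by-block.

M has Jordan form
J =
  [0, 1, 0]
  [0, 0, 1]
  [0, 0, 0]
(up to reordering of blocks).

Per-block formulas:
  For a 3×3 Jordan block J_3(0): exp(t · J_3(0)) = e^(0t)·(I + t·N + (t^2/2)·N^2), where N is the 3×3 nilpotent shift.

After assembling e^{tJ} and conjugating by P, we get:

e^{tM} =
  [1, t^2/2 - t, -t^2/2 + 2*t]
  [0, t + 1, -t]
  [0, t, 1 - t]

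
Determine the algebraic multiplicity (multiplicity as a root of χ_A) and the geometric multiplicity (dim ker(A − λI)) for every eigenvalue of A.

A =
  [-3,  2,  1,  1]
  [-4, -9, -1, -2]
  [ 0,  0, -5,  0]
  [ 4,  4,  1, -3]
λ = -5: alg = 4, geom = 2

Step 1 — factor the characteristic polynomial to read off the algebraic multiplicities:
  χ_A(x) = (x + 5)^4

Step 2 — compute geometric multiplicities via the rank-nullity identity g(λ) = n − rank(A − λI):
  rank(A − (-5)·I) = 2, so dim ker(A − (-5)·I) = n − 2 = 2

Summary:
  λ = -5: algebraic multiplicity = 4, geometric multiplicity = 2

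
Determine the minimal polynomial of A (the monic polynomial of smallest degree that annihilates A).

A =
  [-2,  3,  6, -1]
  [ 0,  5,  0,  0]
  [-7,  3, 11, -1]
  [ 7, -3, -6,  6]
x^2 - 10*x + 25

The characteristic polynomial is χ_A(x) = (x - 5)^4, so the eigenvalues are known. The minimal polynomial is
  m_A(x) = Π_λ (x − λ)^{k_λ}
where k_λ is the size of the *largest* Jordan block for λ (equivalently, the smallest k with (A − λI)^k v = 0 for every generalised eigenvector v of λ).

  λ = 5: largest Jordan block has size 2, contributing (x − 5)^2

So m_A(x) = (x - 5)^2 = x^2 - 10*x + 25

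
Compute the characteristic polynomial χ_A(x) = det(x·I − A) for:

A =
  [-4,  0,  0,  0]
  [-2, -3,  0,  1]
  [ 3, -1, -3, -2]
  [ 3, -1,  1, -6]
x^4 + 16*x^3 + 96*x^2 + 256*x + 256

Expanding det(x·I − A) (e.g. by cofactor expansion or by noting that A is similar to its Jordan form J, which has the same characteristic polynomial as A) gives
  χ_A(x) = x^4 + 16*x^3 + 96*x^2 + 256*x + 256
which factors as (x + 4)^4. The eigenvalues (with algebraic multiplicities) are λ = -4 with multiplicity 4.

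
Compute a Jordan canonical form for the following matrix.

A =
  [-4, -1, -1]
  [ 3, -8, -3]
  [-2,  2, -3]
J_2(-5) ⊕ J_1(-5)

The characteristic polynomial is
  det(x·I − A) = x^3 + 15*x^2 + 75*x + 125 = (x + 5)^3

Eigenvalues and multiplicities (the geometric multiplicity of λ is n − rank(A − λI), which equals the number of Jordan blocks for λ):
  λ = -5: algebraic multiplicity = 3, geometric multiplicity = 2

Determining the block sizes for each eigenvalue:
  λ = -5: 2 blocks summing to 3 forces exactly one block of size 2 and the rest size 1 → block sizes [2, 1]

Assembling the blocks gives a Jordan form
J =
  [-5,  1,  0]
  [ 0, -5,  0]
  [ 0,  0, -5]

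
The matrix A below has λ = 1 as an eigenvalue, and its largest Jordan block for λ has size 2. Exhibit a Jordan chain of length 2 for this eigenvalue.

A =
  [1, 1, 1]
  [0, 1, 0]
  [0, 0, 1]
A Jordan chain for λ = 1 of length 2:
v_1 = (1, 0, 0)ᵀ
v_2 = (0, 1, 0)ᵀ

Let N = A − (1)·I. We want v_2 with N^2 v_2 = 0 but N^1 v_2 ≠ 0; then v_{j-1} := N · v_j for j = 2, …, 2.

Pick v_2 = (0, 1, 0)ᵀ.
Then v_1 = N · v_2 = (1, 0, 0)ᵀ.

Sanity check: (A − (1)·I) v_1 = (0, 0, 0)ᵀ = 0. ✓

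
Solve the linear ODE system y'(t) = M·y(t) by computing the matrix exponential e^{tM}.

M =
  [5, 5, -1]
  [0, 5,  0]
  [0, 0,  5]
e^{tM} =
  [exp(5*t), 5*t*exp(5*t), -t*exp(5*t)]
  [0, exp(5*t), 0]
  [0, 0, exp(5*t)]

Strategy: write M = P · J · P⁻¹ where J is a Jordan canonical form, so e^{tM} = P · e^{tJ} · P⁻¹, and e^{tJ} can be computed block-by-block.

M has Jordan form
J =
  [5, 1, 0]
  [0, 5, 0]
  [0, 0, 5]
(up to reordering of blocks).

Per-block formulas:
  For a 1×1 block at λ = 5: exp(t · [5]) = [e^(5t)].
  For a 2×2 Jordan block J_2(5): exp(t · J_2(5)) = e^(5t)·(I + t·N), where N is the 2×2 nilpotent shift.

After assembling e^{tJ} and conjugating by P, we get:

e^{tM} =
  [exp(5*t), 5*t*exp(5*t), -t*exp(5*t)]
  [0, exp(5*t), 0]
  [0, 0, exp(5*t)]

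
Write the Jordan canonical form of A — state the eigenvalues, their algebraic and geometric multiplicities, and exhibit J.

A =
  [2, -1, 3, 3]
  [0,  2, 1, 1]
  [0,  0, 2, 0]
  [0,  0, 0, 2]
J_3(2) ⊕ J_1(2)

The characteristic polynomial is
  det(x·I − A) = x^4 - 8*x^3 + 24*x^2 - 32*x + 16 = (x - 2)^4

Eigenvalues and multiplicities (the geometric multiplicity of λ is n − rank(A − λI), which equals the number of Jordan blocks for λ):
  λ = 2: algebraic multiplicity = 4, geometric multiplicity = 2

Determining the block sizes for each eigenvalue:
  λ = 2: with am = 4 and gm = 2, the partition is not yet determined (e.g. several partitions of 4 into 2 parts exist). Let N = A − (2)·I. Computing rank(N^1) = 2, rank(N^2) = 1, rank(N^3) = 0; the number of blocks of size ≥ j is rank(N^{j−1}) − rank(N^j), giving [2, 1, 1]. So we have 1 block(s) of size 3, 1 block(s) of size 1 → block sizes [3, 1]

Assembling the blocks gives a Jordan form
J =
  [2, 1, 0, 0]
  [0, 2, 1, 0]
  [0, 0, 2, 0]
  [0, 0, 0, 2]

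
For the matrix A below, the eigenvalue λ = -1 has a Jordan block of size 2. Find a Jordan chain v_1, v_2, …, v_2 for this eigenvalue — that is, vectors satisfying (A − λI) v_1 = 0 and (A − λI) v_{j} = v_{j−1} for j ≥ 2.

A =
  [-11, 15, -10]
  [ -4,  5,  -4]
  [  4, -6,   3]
A Jordan chain for λ = -1 of length 2:
v_1 = (-10, -4, 4)ᵀ
v_2 = (1, 0, 0)ᵀ

Let N = A − (-1)·I. We want v_2 with N^2 v_2 = 0 but N^1 v_2 ≠ 0; then v_{j-1} := N · v_j for j = 2, …, 2.

Pick v_2 = (1, 0, 0)ᵀ.
Then v_1 = N · v_2 = (-10, -4, 4)ᵀ.

Sanity check: (A − (-1)·I) v_1 = (0, 0, 0)ᵀ = 0. ✓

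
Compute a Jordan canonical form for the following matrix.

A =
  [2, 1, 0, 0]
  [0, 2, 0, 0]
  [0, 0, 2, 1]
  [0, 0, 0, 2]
J_2(2) ⊕ J_2(2)

The characteristic polynomial is
  det(x·I − A) = x^4 - 8*x^3 + 24*x^2 - 32*x + 16 = (x - 2)^4

Eigenvalues and multiplicities (the geometric multiplicity of λ is n − rank(A − λI), which equals the number of Jordan blocks for λ):
  λ = 2: algebraic multiplicity = 4, geometric multiplicity = 2

Determining the block sizes for each eigenvalue:
  λ = 2: with am = 4 and gm = 2, the partition is not yet determined (e.g. several partitions of 4 into 2 parts exist). Let N = A − (2)·I. Computing rank(N^1) = 2, rank(N^2) = 0; the number of blocks of size ≥ j is rank(N^{j−1}) − rank(N^j), giving [2, 2]. So we have 2 block(s) of size 2 → block sizes [2, 2]

Assembling the blocks gives a Jordan form
J =
  [2, 1, 0, 0]
  [0, 2, 0, 0]
  [0, 0, 2, 1]
  [0, 0, 0, 2]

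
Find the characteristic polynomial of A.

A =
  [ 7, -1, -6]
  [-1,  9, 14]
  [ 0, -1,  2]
x^3 - 18*x^2 + 108*x - 216

Expanding det(x·I − A) (e.g. by cofactor expansion or by noting that A is similar to its Jordan form J, which has the same characteristic polynomial as A) gives
  χ_A(x) = x^3 - 18*x^2 + 108*x - 216
which factors as (x - 6)^3. The eigenvalues (with algebraic multiplicities) are λ = 6 with multiplicity 3.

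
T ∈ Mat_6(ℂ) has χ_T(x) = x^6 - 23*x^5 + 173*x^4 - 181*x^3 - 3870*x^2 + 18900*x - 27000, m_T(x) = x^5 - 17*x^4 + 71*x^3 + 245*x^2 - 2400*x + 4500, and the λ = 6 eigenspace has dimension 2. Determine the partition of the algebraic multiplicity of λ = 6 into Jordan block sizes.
Block sizes for λ = 6: [2, 1]

Step 1 — from the characteristic polynomial, algebraic multiplicity of λ = 6 is 3. From dim ker(T − (6)·I) = 2, there are exactly 2 Jordan blocks for λ = 6.
Step 2 — from the minimal polynomial, the factor (x − 6)^2 tells us the largest block for λ = 6 has size 2.
Step 3 — with total size 3, 2 blocks, and largest block 2, the block sizes (in nonincreasing order) are [2, 1].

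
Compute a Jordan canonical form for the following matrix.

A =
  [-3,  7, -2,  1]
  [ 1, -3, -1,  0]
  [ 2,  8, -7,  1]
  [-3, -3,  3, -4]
J_1(-5) ⊕ J_2(-4) ⊕ J_1(-4)

The characteristic polynomial is
  det(x·I − A) = x^4 + 17*x^3 + 108*x^2 + 304*x + 320 = (x + 4)^3*(x + 5)

Eigenvalues and multiplicities (the geometric multiplicity of λ is n − rank(A − λI), which equals the number of Jordan blocks for λ):
  λ = -5: algebraic multiplicity = 1, geometric multiplicity = 1
  λ = -4: algebraic multiplicity = 3, geometric multiplicity = 2

Determining the block sizes for each eigenvalue:
  λ = -5: one block (gm = 1), so the single block has size am = 1 → block sizes [1]
  λ = -4: 2 blocks summing to 3 forces exactly one block of size 2 and the rest size 1 → block sizes [2, 1]

Assembling the blocks gives a Jordan form
J =
  [-5,  0,  0,  0]
  [ 0, -4,  1,  0]
  [ 0,  0, -4,  0]
  [ 0,  0,  0, -4]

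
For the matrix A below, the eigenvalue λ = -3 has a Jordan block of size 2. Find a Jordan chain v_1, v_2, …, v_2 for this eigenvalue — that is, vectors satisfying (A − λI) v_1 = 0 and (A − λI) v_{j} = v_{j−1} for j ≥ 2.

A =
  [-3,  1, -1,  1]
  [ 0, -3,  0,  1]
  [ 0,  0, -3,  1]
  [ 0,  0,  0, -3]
A Jordan chain for λ = -3 of length 2:
v_1 = (1, 0, 0, 0)ᵀ
v_2 = (0, 1, 0, 0)ᵀ

Let N = A − (-3)·I. We want v_2 with N^2 v_2 = 0 but N^1 v_2 ≠ 0; then v_{j-1} := N · v_j for j = 2, …, 2.

Pick v_2 = (0, 1, 0, 0)ᵀ.
Then v_1 = N · v_2 = (1, 0, 0, 0)ᵀ.

Sanity check: (A − (-3)·I) v_1 = (0, 0, 0, 0)ᵀ = 0. ✓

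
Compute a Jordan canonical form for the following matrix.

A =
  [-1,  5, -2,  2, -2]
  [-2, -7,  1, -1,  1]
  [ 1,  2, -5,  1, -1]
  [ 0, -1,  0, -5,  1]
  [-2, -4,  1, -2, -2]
J_3(-4) ⊕ J_2(-4)

The characteristic polynomial is
  det(x·I − A) = x^5 + 20*x^4 + 160*x^3 + 640*x^2 + 1280*x + 1024 = (x + 4)^5

Eigenvalues and multiplicities (the geometric multiplicity of λ is n − rank(A − λI), which equals the number of Jordan blocks for λ):
  λ = -4: algebraic multiplicity = 5, geometric multiplicity = 2

Determining the block sizes for each eigenvalue:
  λ = -4: with am = 5 and gm = 2, the partition is not yet determined (e.g. several partitions of 5 into 2 parts exist). Let N = A − (-4)·I. Computing rank(N^1) = 3, rank(N^2) = 1, rank(N^3) = 0; the number of blocks of size ≥ j is rank(N^{j−1}) − rank(N^j), giving [2, 2, 1]. So we have 1 block(s) of size 3, 1 block(s) of size 2 → block sizes [3, 2]

Assembling the blocks gives a Jordan form
J =
  [-4,  1,  0,  0,  0]
  [ 0, -4,  1,  0,  0]
  [ 0,  0, -4,  0,  0]
  [ 0,  0,  0, -4,  1]
  [ 0,  0,  0,  0, -4]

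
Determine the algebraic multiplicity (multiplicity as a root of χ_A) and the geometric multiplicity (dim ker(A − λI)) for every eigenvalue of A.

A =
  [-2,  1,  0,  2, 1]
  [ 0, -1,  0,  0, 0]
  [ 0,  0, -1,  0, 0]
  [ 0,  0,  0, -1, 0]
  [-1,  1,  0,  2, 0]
λ = -1: alg = 5, geom = 4

Step 1 — factor the characteristic polynomial to read off the algebraic multiplicities:
  χ_A(x) = (x + 1)^5

Step 2 — compute geometric multiplicities via the rank-nullity identity g(λ) = n − rank(A − λI):
  rank(A − (-1)·I) = 1, so dim ker(A − (-1)·I) = n − 1 = 4

Summary:
  λ = -1: algebraic multiplicity = 5, geometric multiplicity = 4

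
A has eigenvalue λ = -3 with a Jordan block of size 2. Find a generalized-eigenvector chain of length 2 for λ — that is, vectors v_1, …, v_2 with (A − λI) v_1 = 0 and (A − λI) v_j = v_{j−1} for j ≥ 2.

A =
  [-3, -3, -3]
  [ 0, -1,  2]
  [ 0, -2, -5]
A Jordan chain for λ = -3 of length 2:
v_1 = (-3, 2, -2)ᵀ
v_2 = (0, 1, 0)ᵀ

Let N = A − (-3)·I. We want v_2 with N^2 v_2 = 0 but N^1 v_2 ≠ 0; then v_{j-1} := N · v_j for j = 2, …, 2.

Pick v_2 = (0, 1, 0)ᵀ.
Then v_1 = N · v_2 = (-3, 2, -2)ᵀ.

Sanity check: (A − (-3)·I) v_1 = (0, 0, 0)ᵀ = 0. ✓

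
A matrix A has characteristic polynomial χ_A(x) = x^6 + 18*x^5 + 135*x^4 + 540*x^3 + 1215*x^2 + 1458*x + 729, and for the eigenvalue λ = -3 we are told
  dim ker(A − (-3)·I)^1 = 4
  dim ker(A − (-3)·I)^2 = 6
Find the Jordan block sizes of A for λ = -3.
Block sizes for λ = -3: [2, 2, 1, 1]

From the dimensions of kernels of powers, the number of Jordan blocks of size at least j is d_j − d_{j−1} where d_j = dim ker(N^j) (with d_0 = 0). Computing the differences gives [4, 2].
The number of blocks of size exactly k is (#blocks of size ≥ k) − (#blocks of size ≥ k + 1), so the partition is: 2 block(s) of size 1, 2 block(s) of size 2.
In nonincreasing order the block sizes are [2, 2, 1, 1].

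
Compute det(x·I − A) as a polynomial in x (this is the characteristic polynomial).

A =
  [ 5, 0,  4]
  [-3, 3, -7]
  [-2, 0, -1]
x^3 - 7*x^2 + 15*x - 9

Expanding det(x·I − A) (e.g. by cofactor expansion or by noting that A is similar to its Jordan form J, which has the same characteristic polynomial as A) gives
  χ_A(x) = x^3 - 7*x^2 + 15*x - 9
which factors as (x - 3)^2*(x - 1). The eigenvalues (with algebraic multiplicities) are λ = 1 with multiplicity 1, λ = 3 with multiplicity 2.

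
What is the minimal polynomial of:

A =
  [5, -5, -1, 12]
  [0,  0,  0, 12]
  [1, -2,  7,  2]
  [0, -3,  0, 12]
x^3 - 18*x^2 + 108*x - 216

The characteristic polynomial is χ_A(x) = (x - 6)^4, so the eigenvalues are known. The minimal polynomial is
  m_A(x) = Π_λ (x − λ)^{k_λ}
where k_λ is the size of the *largest* Jordan block for λ (equivalently, the smallest k with (A − λI)^k v = 0 for every generalised eigenvector v of λ).

  λ = 6: largest Jordan block has size 3, contributing (x − 6)^3

So m_A(x) = (x - 6)^3 = x^3 - 18*x^2 + 108*x - 216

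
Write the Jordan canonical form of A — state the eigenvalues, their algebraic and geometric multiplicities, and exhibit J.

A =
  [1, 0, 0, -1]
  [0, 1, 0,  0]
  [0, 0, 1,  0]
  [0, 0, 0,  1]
J_2(1) ⊕ J_1(1) ⊕ J_1(1)

The characteristic polynomial is
  det(x·I − A) = x^4 - 4*x^3 + 6*x^2 - 4*x + 1 = (x - 1)^4

Eigenvalues and multiplicities (the geometric multiplicity of λ is n − rank(A − λI), which equals the number of Jordan blocks for λ):
  λ = 1: algebraic multiplicity = 4, geometric multiplicity = 3

Determining the block sizes for each eigenvalue:
  λ = 1: 3 blocks summing to 4 forces exactly one block of size 2 and the rest size 1 → block sizes [2, 1, 1]

Assembling the blocks gives a Jordan form
J =
  [1, 1, 0, 0]
  [0, 1, 0, 0]
  [0, 0, 1, 0]
  [0, 0, 0, 1]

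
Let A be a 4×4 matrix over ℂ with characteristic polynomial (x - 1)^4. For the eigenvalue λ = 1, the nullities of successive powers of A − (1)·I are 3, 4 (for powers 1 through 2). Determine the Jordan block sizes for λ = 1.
Block sizes for λ = 1: [2, 1, 1]

From the dimensions of kernels of powers, the number of Jordan blocks of size at least j is d_j − d_{j−1} where d_j = dim ker(N^j) (with d_0 = 0). Computing the differences gives [3, 1].
The number of blocks of size exactly k is (#blocks of size ≥ k) − (#blocks of size ≥ k + 1), so the partition is: 2 block(s) of size 1, 1 block(s) of size 2.
In nonincreasing order the block sizes are [2, 1, 1].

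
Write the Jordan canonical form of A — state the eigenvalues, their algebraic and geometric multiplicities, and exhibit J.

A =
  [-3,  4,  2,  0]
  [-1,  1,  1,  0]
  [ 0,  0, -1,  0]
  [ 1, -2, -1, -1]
J_2(-1) ⊕ J_1(-1) ⊕ J_1(-1)

The characteristic polynomial is
  det(x·I − A) = x^4 + 4*x^3 + 6*x^2 + 4*x + 1 = (x + 1)^4

Eigenvalues and multiplicities (the geometric multiplicity of λ is n − rank(A − λI), which equals the number of Jordan blocks for λ):
  λ = -1: algebraic multiplicity = 4, geometric multiplicity = 3

Determining the block sizes for each eigenvalue:
  λ = -1: 3 blocks summing to 4 forces exactly one block of size 2 and the rest size 1 → block sizes [2, 1, 1]

Assembling the blocks gives a Jordan form
J =
  [-1,  1,  0,  0]
  [ 0, -1,  0,  0]
  [ 0,  0, -1,  0]
  [ 0,  0,  0, -1]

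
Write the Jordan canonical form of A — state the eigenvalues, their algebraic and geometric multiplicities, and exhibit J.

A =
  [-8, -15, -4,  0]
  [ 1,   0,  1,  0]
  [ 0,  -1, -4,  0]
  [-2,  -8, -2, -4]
J_3(-4) ⊕ J_1(-4)

The characteristic polynomial is
  det(x·I − A) = x^4 + 16*x^3 + 96*x^2 + 256*x + 256 = (x + 4)^4

Eigenvalues and multiplicities (the geometric multiplicity of λ is n − rank(A − λI), which equals the number of Jordan blocks for λ):
  λ = -4: algebraic multiplicity = 4, geometric multiplicity = 2

Determining the block sizes for each eigenvalue:
  λ = -4: with am = 4 and gm = 2, the partition is not yet determined (e.g. several partitions of 4 into 2 parts exist). Let N = A − (-4)·I. Computing rank(N^1) = 2, rank(N^2) = 1, rank(N^3) = 0; the number of blocks of size ≥ j is rank(N^{j−1}) − rank(N^j), giving [2, 1, 1]. So we have 1 block(s) of size 3, 1 block(s) of size 1 → block sizes [3, 1]

Assembling the blocks gives a Jordan form
J =
  [-4,  1,  0,  0]
  [ 0, -4,  1,  0]
  [ 0,  0, -4,  0]
  [ 0,  0,  0, -4]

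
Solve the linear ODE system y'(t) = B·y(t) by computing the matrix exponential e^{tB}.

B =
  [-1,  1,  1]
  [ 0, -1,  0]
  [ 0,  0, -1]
e^{tB} =
  [exp(-t), t*exp(-t), t*exp(-t)]
  [0, exp(-t), 0]
  [0, 0, exp(-t)]

Strategy: write B = P · J · P⁻¹ where J is a Jordan canonical form, so e^{tB} = P · e^{tJ} · P⁻¹, and e^{tJ} can be computed block-by-block.

B has Jordan form
J =
  [-1,  1,  0]
  [ 0, -1,  0]
  [ 0,  0, -1]
(up to reordering of blocks).

Per-block formulas:
  For a 1×1 block at λ = -1: exp(t · [-1]) = [e^(-1t)].
  For a 2×2 Jordan block J_2(-1): exp(t · J_2(-1)) = e^(-1t)·(I + t·N), where N is the 2×2 nilpotent shift.

After assembling e^{tJ} and conjugating by P, we get:

e^{tB} =
  [exp(-t), t*exp(-t), t*exp(-t)]
  [0, exp(-t), 0]
  [0, 0, exp(-t)]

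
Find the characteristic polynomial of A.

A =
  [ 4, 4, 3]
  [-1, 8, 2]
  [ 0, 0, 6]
x^3 - 18*x^2 + 108*x - 216

Expanding det(x·I − A) (e.g. by cofactor expansion or by noting that A is similar to its Jordan form J, which has the same characteristic polynomial as A) gives
  χ_A(x) = x^3 - 18*x^2 + 108*x - 216
which factors as (x - 6)^3. The eigenvalues (with algebraic multiplicities) are λ = 6 with multiplicity 3.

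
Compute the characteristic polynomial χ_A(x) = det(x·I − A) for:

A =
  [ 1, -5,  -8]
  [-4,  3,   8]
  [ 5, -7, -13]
x^3 + 9*x^2 + 27*x + 27

Expanding det(x·I − A) (e.g. by cofactor expansion or by noting that A is similar to its Jordan form J, which has the same characteristic polynomial as A) gives
  χ_A(x) = x^3 + 9*x^2 + 27*x + 27
which factors as (x + 3)^3. The eigenvalues (with algebraic multiplicities) are λ = -3 with multiplicity 3.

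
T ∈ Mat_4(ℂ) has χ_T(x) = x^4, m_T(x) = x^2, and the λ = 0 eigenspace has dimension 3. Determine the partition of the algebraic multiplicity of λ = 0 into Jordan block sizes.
Block sizes for λ = 0: [2, 1, 1]

Step 1 — from the characteristic polynomial, algebraic multiplicity of λ = 0 is 4. From dim ker(T − (0)·I) = 3, there are exactly 3 Jordan blocks for λ = 0.
Step 2 — from the minimal polynomial, the factor (x − 0)^2 tells us the largest block for λ = 0 has size 2.
Step 3 — with total size 4, 3 blocks, and largest block 2, the block sizes (in nonincreasing order) are [2, 1, 1].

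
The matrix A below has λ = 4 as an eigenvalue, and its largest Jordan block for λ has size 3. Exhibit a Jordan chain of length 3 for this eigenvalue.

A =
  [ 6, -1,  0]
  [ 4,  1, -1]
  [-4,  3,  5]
A Jordan chain for λ = 4 of length 3:
v_1 = (1, 2, -2)ᵀ
v_2 = (-1, -3, 3)ᵀ
v_3 = (0, 1, 0)ᵀ

Let N = A − (4)·I. We want v_3 with N^3 v_3 = 0 but N^2 v_3 ≠ 0; then v_{j-1} := N · v_j for j = 3, …, 2.

Pick v_3 = (0, 1, 0)ᵀ.
Then v_2 = N · v_3 = (-1, -3, 3)ᵀ.
Then v_1 = N · v_2 = (1, 2, -2)ᵀ.

Sanity check: (A − (4)·I) v_1 = (0, 0, 0)ᵀ = 0. ✓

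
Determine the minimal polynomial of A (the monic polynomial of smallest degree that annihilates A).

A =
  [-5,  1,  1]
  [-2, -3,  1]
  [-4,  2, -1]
x^3 + 9*x^2 + 27*x + 27

The characteristic polynomial is χ_A(x) = (x + 3)^3, so the eigenvalues are known. The minimal polynomial is
  m_A(x) = Π_λ (x − λ)^{k_λ}
where k_λ is the size of the *largest* Jordan block for λ (equivalently, the smallest k with (A − λI)^k v = 0 for every generalised eigenvector v of λ).

  λ = -3: largest Jordan block has size 3, contributing (x + 3)^3

So m_A(x) = (x + 3)^3 = x^3 + 9*x^2 + 27*x + 27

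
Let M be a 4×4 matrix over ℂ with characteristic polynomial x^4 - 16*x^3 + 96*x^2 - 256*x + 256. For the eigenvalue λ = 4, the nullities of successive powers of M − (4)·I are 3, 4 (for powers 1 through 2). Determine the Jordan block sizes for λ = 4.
Block sizes for λ = 4: [2, 1, 1]

From the dimensions of kernels of powers, the number of Jordan blocks of size at least j is d_j − d_{j−1} where d_j = dim ker(N^j) (with d_0 = 0). Computing the differences gives [3, 1].
The number of blocks of size exactly k is (#blocks of size ≥ k) − (#blocks of size ≥ k + 1), so the partition is: 2 block(s) of size 1, 1 block(s) of size 2.
In nonincreasing order the block sizes are [2, 1, 1].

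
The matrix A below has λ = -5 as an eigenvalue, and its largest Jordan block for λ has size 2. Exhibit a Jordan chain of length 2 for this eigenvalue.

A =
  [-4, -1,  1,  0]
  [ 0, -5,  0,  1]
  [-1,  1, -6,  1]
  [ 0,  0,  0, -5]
A Jordan chain for λ = -5 of length 2:
v_1 = (1, 0, -1, 0)ᵀ
v_2 = (1, 0, 0, 0)ᵀ

Let N = A − (-5)·I. We want v_2 with N^2 v_2 = 0 but N^1 v_2 ≠ 0; then v_{j-1} := N · v_j for j = 2, …, 2.

Pick v_2 = (1, 0, 0, 0)ᵀ.
Then v_1 = N · v_2 = (1, 0, -1, 0)ᵀ.

Sanity check: (A − (-5)·I) v_1 = (0, 0, 0, 0)ᵀ = 0. ✓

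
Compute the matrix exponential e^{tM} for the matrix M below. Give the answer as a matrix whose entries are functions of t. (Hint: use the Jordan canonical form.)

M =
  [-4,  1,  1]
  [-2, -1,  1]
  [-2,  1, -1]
e^{tM} =
  [-2*t*exp(-2*t) + exp(-2*t), t*exp(-2*t), t*exp(-2*t)]
  [-2*t*exp(-2*t), t*exp(-2*t) + exp(-2*t), t*exp(-2*t)]
  [-2*t*exp(-2*t), t*exp(-2*t), t*exp(-2*t) + exp(-2*t)]

Strategy: write M = P · J · P⁻¹ where J is a Jordan canonical form, so e^{tM} = P · e^{tJ} · P⁻¹, and e^{tJ} can be computed block-by-block.

M has Jordan form
J =
  [-2,  1,  0]
  [ 0, -2,  0]
  [ 0,  0, -2]
(up to reordering of blocks).

Per-block formulas:
  For a 2×2 Jordan block J_2(-2): exp(t · J_2(-2)) = e^(-2t)·(I + t·N), where N is the 2×2 nilpotent shift.
  For a 1×1 block at λ = -2: exp(t · [-2]) = [e^(-2t)].

After assembling e^{tJ} and conjugating by P, we get:

e^{tM} =
  [-2*t*exp(-2*t) + exp(-2*t), t*exp(-2*t), t*exp(-2*t)]
  [-2*t*exp(-2*t), t*exp(-2*t) + exp(-2*t), t*exp(-2*t)]
  [-2*t*exp(-2*t), t*exp(-2*t), t*exp(-2*t) + exp(-2*t)]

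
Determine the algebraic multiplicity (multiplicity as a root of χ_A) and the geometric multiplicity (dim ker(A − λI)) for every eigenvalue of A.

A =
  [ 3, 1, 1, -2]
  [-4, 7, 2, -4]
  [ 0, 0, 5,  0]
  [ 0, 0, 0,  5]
λ = 5: alg = 4, geom = 3

Step 1 — factor the characteristic polynomial to read off the algebraic multiplicities:
  χ_A(x) = (x - 5)^4

Step 2 — compute geometric multiplicities via the rank-nullity identity g(λ) = n − rank(A − λI):
  rank(A − (5)·I) = 1, so dim ker(A − (5)·I) = n − 1 = 3

Summary:
  λ = 5: algebraic multiplicity = 4, geometric multiplicity = 3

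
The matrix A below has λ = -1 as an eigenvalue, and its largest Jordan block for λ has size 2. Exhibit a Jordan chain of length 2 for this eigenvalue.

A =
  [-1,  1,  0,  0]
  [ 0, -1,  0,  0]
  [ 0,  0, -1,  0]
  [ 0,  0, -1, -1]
A Jordan chain for λ = -1 of length 2:
v_1 = (1, 0, 0, 0)ᵀ
v_2 = (0, 1, 0, 0)ᵀ

Let N = A − (-1)·I. We want v_2 with N^2 v_2 = 0 but N^1 v_2 ≠ 0; then v_{j-1} := N · v_j for j = 2, …, 2.

Pick v_2 = (0, 1, 0, 0)ᵀ.
Then v_1 = N · v_2 = (1, 0, 0, 0)ᵀ.

Sanity check: (A − (-1)·I) v_1 = (0, 0, 0, 0)ᵀ = 0. ✓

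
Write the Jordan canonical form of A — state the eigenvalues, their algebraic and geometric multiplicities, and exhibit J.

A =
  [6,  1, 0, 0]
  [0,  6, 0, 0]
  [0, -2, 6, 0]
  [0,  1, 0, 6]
J_2(6) ⊕ J_1(6) ⊕ J_1(6)

The characteristic polynomial is
  det(x·I − A) = x^4 - 24*x^3 + 216*x^2 - 864*x + 1296 = (x - 6)^4

Eigenvalues and multiplicities (the geometric multiplicity of λ is n − rank(A − λI), which equals the number of Jordan blocks for λ):
  λ = 6: algebraic multiplicity = 4, geometric multiplicity = 3

Determining the block sizes for each eigenvalue:
  λ = 6: 3 blocks summing to 4 forces exactly one block of size 2 and the rest size 1 → block sizes [2, 1, 1]

Assembling the blocks gives a Jordan form
J =
  [6, 1, 0, 0]
  [0, 6, 0, 0]
  [0, 0, 6, 0]
  [0, 0, 0, 6]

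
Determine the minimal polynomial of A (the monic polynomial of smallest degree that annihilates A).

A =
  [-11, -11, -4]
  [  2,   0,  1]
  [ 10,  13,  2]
x^3 + 9*x^2 + 27*x + 27

The characteristic polynomial is χ_A(x) = (x + 3)^3, so the eigenvalues are known. The minimal polynomial is
  m_A(x) = Π_λ (x − λ)^{k_λ}
where k_λ is the size of the *largest* Jordan block for λ (equivalently, the smallest k with (A − λI)^k v = 0 for every generalised eigenvector v of λ).

  λ = -3: largest Jordan block has size 3, contributing (x + 3)^3

So m_A(x) = (x + 3)^3 = x^3 + 9*x^2 + 27*x + 27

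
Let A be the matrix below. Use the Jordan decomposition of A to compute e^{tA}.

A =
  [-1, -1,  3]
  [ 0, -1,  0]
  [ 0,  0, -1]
e^{tA} =
  [exp(-t), -t*exp(-t), 3*t*exp(-t)]
  [0, exp(-t), 0]
  [0, 0, exp(-t)]

Strategy: write A = P · J · P⁻¹ where J is a Jordan canonical form, so e^{tA} = P · e^{tJ} · P⁻¹, and e^{tJ} can be computed block-by-block.

A has Jordan form
J =
  [-1,  1,  0]
  [ 0, -1,  0]
  [ 0,  0, -1]
(up to reordering of blocks).

Per-block formulas:
  For a 1×1 block at λ = -1: exp(t · [-1]) = [e^(-1t)].
  For a 2×2 Jordan block J_2(-1): exp(t · J_2(-1)) = e^(-1t)·(I + t·N), where N is the 2×2 nilpotent shift.

After assembling e^{tJ} and conjugating by P, we get:

e^{tA} =
  [exp(-t), -t*exp(-t), 3*t*exp(-t)]
  [0, exp(-t), 0]
  [0, 0, exp(-t)]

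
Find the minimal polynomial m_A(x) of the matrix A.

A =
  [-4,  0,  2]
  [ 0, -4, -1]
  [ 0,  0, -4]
x^2 + 8*x + 16

The characteristic polynomial is χ_A(x) = (x + 4)^3, so the eigenvalues are known. The minimal polynomial is
  m_A(x) = Π_λ (x − λ)^{k_λ}
where k_λ is the size of the *largest* Jordan block for λ (equivalently, the smallest k with (A − λI)^k v = 0 for every generalised eigenvector v of λ).

  λ = -4: largest Jordan block has size 2, contributing (x + 4)^2

So m_A(x) = (x + 4)^2 = x^2 + 8*x + 16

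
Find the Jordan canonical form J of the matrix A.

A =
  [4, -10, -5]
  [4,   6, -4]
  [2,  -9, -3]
J_1(-1) ⊕ J_2(4)

The characteristic polynomial is
  det(x·I − A) = x^3 - 7*x^2 + 8*x + 16 = (x - 4)^2*(x + 1)

Eigenvalues and multiplicities (the geometric multiplicity of λ is n − rank(A − λI), which equals the number of Jordan blocks for λ):
  λ = -1: algebraic multiplicity = 1, geometric multiplicity = 1
  λ = 4: algebraic multiplicity = 2, geometric multiplicity = 1

Determining the block sizes for each eigenvalue:
  λ = -1: one block (gm = 1), so the single block has size am = 1 → block sizes [1]
  λ = 4: one block (gm = 1), so the single block has size am = 2 → block sizes [2]

Assembling the blocks gives a Jordan form
J =
  [-1, 0, 0]
  [ 0, 4, 1]
  [ 0, 0, 4]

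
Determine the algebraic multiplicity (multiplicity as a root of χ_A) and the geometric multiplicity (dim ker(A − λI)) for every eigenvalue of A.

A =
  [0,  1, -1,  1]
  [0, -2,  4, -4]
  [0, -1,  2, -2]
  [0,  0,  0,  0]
λ = 0: alg = 4, geom = 2

Step 1 — factor the characteristic polynomial to read off the algebraic multiplicities:
  χ_A(x) = x^4

Step 2 — compute geometric multiplicities via the rank-nullity identity g(λ) = n − rank(A − λI):
  rank(A − (0)·I) = 2, so dim ker(A − (0)·I) = n − 2 = 2

Summary:
  λ = 0: algebraic multiplicity = 4, geometric multiplicity = 2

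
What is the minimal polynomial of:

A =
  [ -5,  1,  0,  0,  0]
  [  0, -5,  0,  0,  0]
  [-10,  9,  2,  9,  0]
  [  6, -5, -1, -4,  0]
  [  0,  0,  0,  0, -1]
x^4 + 12*x^3 + 46*x^2 + 60*x + 25

The characteristic polynomial is χ_A(x) = (x + 1)^3*(x + 5)^2, so the eigenvalues are known. The minimal polynomial is
  m_A(x) = Π_λ (x − λ)^{k_λ}
where k_λ is the size of the *largest* Jordan block for λ (equivalently, the smallest k with (A − λI)^k v = 0 for every generalised eigenvector v of λ).

  λ = -5: largest Jordan block has size 2, contributing (x + 5)^2
  λ = -1: largest Jordan block has size 2, contributing (x + 1)^2

So m_A(x) = (x + 1)^2*(x + 5)^2 = x^4 + 12*x^3 + 46*x^2 + 60*x + 25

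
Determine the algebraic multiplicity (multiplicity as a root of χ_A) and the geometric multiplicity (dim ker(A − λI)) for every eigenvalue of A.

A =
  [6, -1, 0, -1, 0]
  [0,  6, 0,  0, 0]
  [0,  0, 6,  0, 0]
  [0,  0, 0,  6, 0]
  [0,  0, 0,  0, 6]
λ = 6: alg = 5, geom = 4

Step 1 — factor the characteristic polynomial to read off the algebraic multiplicities:
  χ_A(x) = (x - 6)^5

Step 2 — compute geometric multiplicities via the rank-nullity identity g(λ) = n − rank(A − λI):
  rank(A − (6)·I) = 1, so dim ker(A − (6)·I) = n − 1 = 4

Summary:
  λ = 6: algebraic multiplicity = 5, geometric multiplicity = 4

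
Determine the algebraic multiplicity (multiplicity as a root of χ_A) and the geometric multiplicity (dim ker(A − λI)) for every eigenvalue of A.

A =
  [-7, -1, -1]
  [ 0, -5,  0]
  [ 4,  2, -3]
λ = -5: alg = 3, geom = 2

Step 1 — factor the characteristic polynomial to read off the algebraic multiplicities:
  χ_A(x) = (x + 5)^3

Step 2 — compute geometric multiplicities via the rank-nullity identity g(λ) = n − rank(A − λI):
  rank(A − (-5)·I) = 1, so dim ker(A − (-5)·I) = n − 1 = 2

Summary:
  λ = -5: algebraic multiplicity = 3, geometric multiplicity = 2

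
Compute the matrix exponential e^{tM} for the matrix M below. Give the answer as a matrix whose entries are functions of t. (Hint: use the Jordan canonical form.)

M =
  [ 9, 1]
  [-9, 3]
e^{tM} =
  [3*t*exp(6*t) + exp(6*t), t*exp(6*t)]
  [-9*t*exp(6*t), -3*t*exp(6*t) + exp(6*t)]

Strategy: write M = P · J · P⁻¹ where J is a Jordan canonical form, so e^{tM} = P · e^{tJ} · P⁻¹, and e^{tJ} can be computed block-by-block.

M has Jordan form
J =
  [6, 1]
  [0, 6]
(up to reordering of blocks).

Per-block formulas:
  For a 2×2 Jordan block J_2(6): exp(t · J_2(6)) = e^(6t)·(I + t·N), where N is the 2×2 nilpotent shift.

After assembling e^{tJ} and conjugating by P, we get:

e^{tM} =
  [3*t*exp(6*t) + exp(6*t), t*exp(6*t)]
  [-9*t*exp(6*t), -3*t*exp(6*t) + exp(6*t)]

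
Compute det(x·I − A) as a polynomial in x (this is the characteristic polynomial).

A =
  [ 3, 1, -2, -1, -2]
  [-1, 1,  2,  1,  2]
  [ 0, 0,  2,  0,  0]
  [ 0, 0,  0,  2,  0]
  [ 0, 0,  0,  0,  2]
x^5 - 10*x^4 + 40*x^3 - 80*x^2 + 80*x - 32

Expanding det(x·I − A) (e.g. by cofactor expansion or by noting that A is similar to its Jordan form J, which has the same characteristic polynomial as A) gives
  χ_A(x) = x^5 - 10*x^4 + 40*x^3 - 80*x^2 + 80*x - 32
which factors as (x - 2)^5. The eigenvalues (with algebraic multiplicities) are λ = 2 with multiplicity 5.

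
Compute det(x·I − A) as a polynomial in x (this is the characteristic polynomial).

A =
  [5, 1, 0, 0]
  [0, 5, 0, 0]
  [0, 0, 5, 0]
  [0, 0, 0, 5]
x^4 - 20*x^3 + 150*x^2 - 500*x + 625

Expanding det(x·I − A) (e.g. by cofactor expansion or by noting that A is similar to its Jordan form J, which has the same characteristic polynomial as A) gives
  χ_A(x) = x^4 - 20*x^3 + 150*x^2 - 500*x + 625
which factors as (x - 5)^4. The eigenvalues (with algebraic multiplicities) are λ = 5 with multiplicity 4.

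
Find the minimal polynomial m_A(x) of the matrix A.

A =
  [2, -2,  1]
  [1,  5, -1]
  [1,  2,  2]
x^2 - 6*x + 9

The characteristic polynomial is χ_A(x) = (x - 3)^3, so the eigenvalues are known. The minimal polynomial is
  m_A(x) = Π_λ (x − λ)^{k_λ}
where k_λ is the size of the *largest* Jordan block for λ (equivalently, the smallest k with (A − λI)^k v = 0 for every generalised eigenvector v of λ).

  λ = 3: largest Jordan block has size 2, contributing (x − 3)^2

So m_A(x) = (x - 3)^2 = x^2 - 6*x + 9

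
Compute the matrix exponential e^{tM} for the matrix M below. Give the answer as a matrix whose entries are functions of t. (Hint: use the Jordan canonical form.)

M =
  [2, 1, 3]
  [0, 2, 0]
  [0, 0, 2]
e^{tM} =
  [exp(2*t), t*exp(2*t), 3*t*exp(2*t)]
  [0, exp(2*t), 0]
  [0, 0, exp(2*t)]

Strategy: write M = P · J · P⁻¹ where J is a Jordan canonical form, so e^{tM} = P · e^{tJ} · P⁻¹, and e^{tJ} can be computed block-by-block.

M has Jordan form
J =
  [2, 1, 0]
  [0, 2, 0]
  [0, 0, 2]
(up to reordering of blocks).

Per-block formulas:
  For a 2×2 Jordan block J_2(2): exp(t · J_2(2)) = e^(2t)·(I + t·N), where N is the 2×2 nilpotent shift.
  For a 1×1 block at λ = 2: exp(t · [2]) = [e^(2t)].

After assembling e^{tJ} and conjugating by P, we get:

e^{tM} =
  [exp(2*t), t*exp(2*t), 3*t*exp(2*t)]
  [0, exp(2*t), 0]
  [0, 0, exp(2*t)]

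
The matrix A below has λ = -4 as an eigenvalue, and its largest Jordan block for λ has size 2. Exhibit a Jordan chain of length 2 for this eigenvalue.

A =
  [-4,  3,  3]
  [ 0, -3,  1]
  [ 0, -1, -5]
A Jordan chain for λ = -4 of length 2:
v_1 = (3, 1, -1)ᵀ
v_2 = (0, 1, 0)ᵀ

Let N = A − (-4)·I. We want v_2 with N^2 v_2 = 0 but N^1 v_2 ≠ 0; then v_{j-1} := N · v_j for j = 2, …, 2.

Pick v_2 = (0, 1, 0)ᵀ.
Then v_1 = N · v_2 = (3, 1, -1)ᵀ.

Sanity check: (A − (-4)·I) v_1 = (0, 0, 0)ᵀ = 0. ✓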